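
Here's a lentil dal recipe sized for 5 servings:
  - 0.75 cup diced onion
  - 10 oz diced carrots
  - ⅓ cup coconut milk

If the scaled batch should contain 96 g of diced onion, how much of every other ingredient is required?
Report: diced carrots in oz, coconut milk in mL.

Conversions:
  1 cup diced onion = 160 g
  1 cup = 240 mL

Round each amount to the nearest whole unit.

The original recipe has 120 g of diced onion, so the scaling factor is 96 ÷ 120 = 4/5 = 0.8.
diced carrots: 10 oz × 4/5 = 8 oz
coconut milk: 1/3 cup × 4/5 × 240 mL/cup = 64 mL

diced carrots: 8 oz; coconut milk: 64 mL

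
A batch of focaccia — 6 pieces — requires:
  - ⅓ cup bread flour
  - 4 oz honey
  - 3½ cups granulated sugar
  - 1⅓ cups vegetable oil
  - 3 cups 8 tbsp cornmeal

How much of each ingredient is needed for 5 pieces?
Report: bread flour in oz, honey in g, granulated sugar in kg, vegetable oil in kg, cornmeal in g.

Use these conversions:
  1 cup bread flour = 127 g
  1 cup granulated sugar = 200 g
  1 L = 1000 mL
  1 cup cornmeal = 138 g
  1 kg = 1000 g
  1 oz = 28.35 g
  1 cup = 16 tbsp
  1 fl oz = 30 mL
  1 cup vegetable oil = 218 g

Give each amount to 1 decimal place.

bread flour: 1.2 oz; honey: 94.5 g; granulated sugar: 0.6 kg; vegetable oil: 0.2 kg; cornmeal: 402.5 g

Scaling factor: 5/6.
bread flour: 1/3 cup × 5/6 × 127 g/cup ÷ 28.35 g/oz ≈ 1.2 oz
honey: 4 oz × 5/6 × 28.35 g/oz = 94.5 g
granulated sugar: 3.5 cup × 5/6 × 200 g/cup ÷ 1000 g/kg ≈ 0.6 kg
vegetable oil: 4/3 cup × 5/6 × 218 g/cup ÷ 1000 g/kg ≈ 0.2 kg
cornmeal: (3 cup + 8 tbsp = 3.5 cup) × 5/6 × 138 g/cup = 402.5 g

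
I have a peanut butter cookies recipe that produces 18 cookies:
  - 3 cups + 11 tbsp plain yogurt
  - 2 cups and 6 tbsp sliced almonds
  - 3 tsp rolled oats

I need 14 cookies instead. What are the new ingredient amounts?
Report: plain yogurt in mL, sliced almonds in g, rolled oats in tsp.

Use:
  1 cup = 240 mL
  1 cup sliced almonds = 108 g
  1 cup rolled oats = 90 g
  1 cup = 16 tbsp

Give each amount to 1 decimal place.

plain yogurt: 688.3 mL; sliced almonds: 199.5 g; rolled oats: 2.3 tsp

Scaling factor: 14/18 = 7/9.
plain yogurt: (3 cup + 11 tbsp = 3.6875 cup) × 7/9 × 240 mL/cup ≈ 688.3 mL
sliced almonds: (2 cup + 6 tbsp = 2.375 cup) × 7/9 × 108 g/cup = 199.5 g
rolled oats: 3 tsp × 7/9 ≈ 2.3 tsp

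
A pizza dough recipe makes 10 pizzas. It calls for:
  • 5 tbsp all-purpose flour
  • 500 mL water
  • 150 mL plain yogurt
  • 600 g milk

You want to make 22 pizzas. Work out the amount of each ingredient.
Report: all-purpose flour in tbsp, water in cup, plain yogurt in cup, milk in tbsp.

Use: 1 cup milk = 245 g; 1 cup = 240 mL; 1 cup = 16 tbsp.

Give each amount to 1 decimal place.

Scaling factor: 22/10 = 11/5 = 2.2.
all-purpose flour: 5 tbsp × 11/5 = 11.0 tbsp
water: 500 mL × 11/5 ÷ 240 mL/cup ≈ 4.6 cup
plain yogurt: 150 mL × 11/5 ÷ 240 mL/cup ≈ 1.4 cup
milk: 600 g × 11/5 ÷ 245 g/cup × 16 tbsp/cup ≈ 86.2 tbsp

all-purpose flour: 11.0 tbsp; water: 4.6 cup; plain yogurt: 1.4 cup; milk: 86.2 tbsp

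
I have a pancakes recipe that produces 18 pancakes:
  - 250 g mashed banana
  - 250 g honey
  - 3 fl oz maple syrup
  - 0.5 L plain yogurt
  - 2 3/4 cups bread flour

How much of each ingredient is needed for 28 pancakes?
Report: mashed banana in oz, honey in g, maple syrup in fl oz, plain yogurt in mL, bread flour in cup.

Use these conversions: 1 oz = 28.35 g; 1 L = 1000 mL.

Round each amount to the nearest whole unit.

mashed banana: 14 oz; honey: 389 g; maple syrup: 5 fl oz; plain yogurt: 778 mL; bread flour: 4 cup

Scaling factor: 28/18 = 14/9.
mashed banana: 250 g × 14/9 ÷ 28.35 g/oz ≈ 14 oz
honey: 250 g × 14/9 ≈ 389 g
maple syrup: 3 fl oz × 14/9 ≈ 5 fl oz
plain yogurt: 0.5 L × 14/9 × 1000 mL/L ≈ 778 mL
bread flour: 2.75 cup × 14/9 ≈ 4 cup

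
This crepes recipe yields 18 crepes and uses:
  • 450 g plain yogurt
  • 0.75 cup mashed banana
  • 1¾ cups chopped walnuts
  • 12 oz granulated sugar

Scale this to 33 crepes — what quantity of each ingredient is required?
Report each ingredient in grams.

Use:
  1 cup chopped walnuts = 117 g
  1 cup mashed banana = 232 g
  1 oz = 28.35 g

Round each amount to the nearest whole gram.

Scaling factor: 33/18 = 11/6.
plain yogurt: 450 g × 11/6 = 825 g
mashed banana: 0.75 cup × 11/6 × 232 g/cup = 319 g
chopped walnuts: 1.75 cup × 11/6 × 117 g/cup ≈ 375 g
granulated sugar: 12 oz × 11/6 × 28.35 g/oz ≈ 624 g

plain yogurt: 825 g; mashed banana: 319 g; chopped walnuts: 375 g; granulated sugar: 624 g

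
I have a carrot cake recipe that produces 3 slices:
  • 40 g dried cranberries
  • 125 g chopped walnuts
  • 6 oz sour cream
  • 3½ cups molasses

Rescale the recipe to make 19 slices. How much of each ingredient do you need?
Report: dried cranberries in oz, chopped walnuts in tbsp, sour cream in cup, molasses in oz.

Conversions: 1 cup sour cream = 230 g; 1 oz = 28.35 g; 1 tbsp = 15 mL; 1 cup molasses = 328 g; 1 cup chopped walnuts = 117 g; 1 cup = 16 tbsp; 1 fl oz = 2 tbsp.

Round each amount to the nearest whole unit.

Scaling factor: 19/3.
dried cranberries: 40 g × 19/3 ÷ 28.35 g/oz ≈ 9 oz
chopped walnuts: 125 g × 19/3 ÷ 117 g/cup × 16 tbsp/cup ≈ 108 tbsp
sour cream: 6 oz × 19/3 × 28.35 g/oz ÷ 230 g/cup ≈ 5 cup
molasses: 3.5 cup × 19/3 × 328 g/cup ÷ 28.35 g/oz ≈ 256 oz

dried cranberries: 9 oz; chopped walnuts: 108 tbsp; sour cream: 5 cup; molasses: 256 oz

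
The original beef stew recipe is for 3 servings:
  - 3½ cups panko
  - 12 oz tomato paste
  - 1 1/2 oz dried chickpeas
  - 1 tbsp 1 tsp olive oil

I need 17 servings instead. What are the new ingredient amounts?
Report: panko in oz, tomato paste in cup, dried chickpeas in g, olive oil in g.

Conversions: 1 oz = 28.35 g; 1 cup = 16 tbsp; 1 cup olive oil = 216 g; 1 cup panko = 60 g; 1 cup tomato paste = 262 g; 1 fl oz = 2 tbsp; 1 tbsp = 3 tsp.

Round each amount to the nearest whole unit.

panko: 42 oz; tomato paste: 7 cup; dried chickpeas: 241 g; olive oil: 102 g

Scaling factor: 17/3.
panko: 3.5 cup × 17/3 × 60 g/cup ÷ 28.35 g/oz ≈ 42 oz
tomato paste: 12 oz × 17/3 × 28.35 g/oz ÷ 262 g/cup ≈ 7 cup
dried chickpeas: 1.5 oz × 17/3 × 28.35 g/oz ≈ 241 g
olive oil: (1 tbsp + 1 tsp = 4/3 tbsp) × 17/3 ÷ 16 tbsp/cup × 216 g/cup = 102 g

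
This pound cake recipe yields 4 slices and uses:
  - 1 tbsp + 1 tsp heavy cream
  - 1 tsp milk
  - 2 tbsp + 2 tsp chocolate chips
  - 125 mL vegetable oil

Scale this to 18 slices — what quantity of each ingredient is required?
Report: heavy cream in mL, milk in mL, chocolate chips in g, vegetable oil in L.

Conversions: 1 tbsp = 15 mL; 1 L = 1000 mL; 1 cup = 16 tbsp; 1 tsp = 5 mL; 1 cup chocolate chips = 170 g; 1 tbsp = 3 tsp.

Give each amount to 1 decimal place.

Scaling factor: 18/4 = 9/2 = 4.5.
heavy cream: (1 tbsp + 1 tsp = 4/3 tbsp) × 9/2 × 15 mL/tbsp = 90.0 mL
milk: 1 tsp × 9/2 × 5 mL/tsp = 22.5 mL
chocolate chips: (2 tbsp + 2 tsp = 8/3 tbsp) × 9/2 ÷ 16 tbsp/cup × 170 g/cup = 127.5 g
vegetable oil: 125 mL × 9/2 ÷ 1000 mL/L ≈ 0.6 L

heavy cream: 90.0 mL; milk: 22.5 mL; chocolate chips: 127.5 g; vegetable oil: 0.6 L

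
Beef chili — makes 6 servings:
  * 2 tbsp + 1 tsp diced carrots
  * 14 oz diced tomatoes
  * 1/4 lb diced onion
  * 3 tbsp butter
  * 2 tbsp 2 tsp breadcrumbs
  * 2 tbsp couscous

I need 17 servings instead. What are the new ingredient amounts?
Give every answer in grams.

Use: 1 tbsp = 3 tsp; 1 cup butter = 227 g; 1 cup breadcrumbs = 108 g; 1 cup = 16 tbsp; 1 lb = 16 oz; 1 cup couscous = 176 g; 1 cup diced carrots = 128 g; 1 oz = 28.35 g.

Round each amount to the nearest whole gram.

diced carrots: 53 g; diced tomatoes: 1125 g; diced onion: 321 g; butter: 121 g; breadcrumbs: 51 g; couscous: 62 g

Scaling factor: 17/6.
diced carrots: (2 tbsp + 1 tsp = 7/3 tbsp) × 17/6 ÷ 16 tbsp/cup × 128 g/cup ≈ 53 g
diced tomatoes: 14 oz × 17/6 × 28.35 g/oz ≈ 1125 g
diced onion: 0.25 lb × 17/6 × 16 oz/lb × 28.35 g/oz ≈ 321 g
butter: 3 tbsp × 17/6 ÷ 16 tbsp/cup × 227 g/cup ≈ 121 g
breadcrumbs: (2 tbsp + 2 tsp = 8/3 tbsp) × 17/6 ÷ 16 tbsp/cup × 108 g/cup = 51 g
couscous: 2 tbsp × 17/6 ÷ 16 tbsp/cup × 176 g/cup ≈ 62 g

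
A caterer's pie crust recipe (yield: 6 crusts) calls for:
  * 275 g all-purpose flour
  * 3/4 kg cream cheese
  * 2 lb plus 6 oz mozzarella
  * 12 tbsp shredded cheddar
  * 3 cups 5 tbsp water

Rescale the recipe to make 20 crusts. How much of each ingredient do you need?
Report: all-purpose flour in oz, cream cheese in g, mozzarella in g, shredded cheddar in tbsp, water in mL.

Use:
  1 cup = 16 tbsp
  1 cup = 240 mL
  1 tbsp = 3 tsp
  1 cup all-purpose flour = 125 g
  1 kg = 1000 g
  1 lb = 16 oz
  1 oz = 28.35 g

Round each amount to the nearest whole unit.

Scaling factor: 20/6 = 10/3.
all-purpose flour: 275 g × 10/3 ÷ 28.35 g/oz ≈ 32 oz
cream cheese: 0.75 kg × 10/3 × 1000 g/kg = 2500 g
mozzarella: (2 lb + 6 oz = 2.375 lb) × 10/3 × 16 oz/lb × 28.35 g/oz = 3591 g
shredded cheddar: 12 tbsp × 10/3 = 40 tbsp
water: (3 cup + 5 tbsp = 3.3125 cup) × 10/3 × 240 mL/cup = 2650 mL

all-purpose flour: 32 oz; cream cheese: 2500 g; mozzarella: 3591 g; shredded cheddar: 40 tbsp; water: 2650 mL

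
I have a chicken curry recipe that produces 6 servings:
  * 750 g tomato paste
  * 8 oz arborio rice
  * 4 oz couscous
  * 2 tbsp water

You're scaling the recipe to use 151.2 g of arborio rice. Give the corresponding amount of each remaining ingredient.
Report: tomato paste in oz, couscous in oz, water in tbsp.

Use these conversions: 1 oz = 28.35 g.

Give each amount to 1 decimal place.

The original recipe has 226.8 g of arborio rice, so the scaling factor is 151.2 ÷ 226.8 = 2/3.
tomato paste: 750 g × 2/3 ÷ 28.35 g/oz ≈ 17.6 oz
couscous: 4 oz × 2/3 ≈ 2.7 oz
water: 2 tbsp × 2/3 ≈ 1.3 tbsp

tomato paste: 17.6 oz; couscous: 2.7 oz; water: 1.3 tbsp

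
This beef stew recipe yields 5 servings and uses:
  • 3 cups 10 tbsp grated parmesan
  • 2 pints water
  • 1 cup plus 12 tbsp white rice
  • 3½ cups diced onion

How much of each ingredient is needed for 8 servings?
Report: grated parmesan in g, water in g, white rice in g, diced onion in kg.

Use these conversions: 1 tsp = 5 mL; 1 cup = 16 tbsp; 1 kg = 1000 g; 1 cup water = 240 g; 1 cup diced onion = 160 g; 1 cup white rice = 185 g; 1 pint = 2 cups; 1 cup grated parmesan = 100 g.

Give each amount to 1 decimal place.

Scaling factor: 8/5 = 1.6.
grated parmesan: (3 cup + 10 tbsp = 3.625 cup) × 8/5 × 100 g/cup = 580.0 g
water: 2 pint × 8/5 × 2 cup/pint × 240 g/cup = 1536.0 g
white rice: (1 cup + 12 tbsp = 1.75 cup) × 8/5 × 185 g/cup = 518.0 g
diced onion: 3.5 cup × 8/5 × 160 g/cup ÷ 1000 g/kg ≈ 0.9 kg

grated parmesan: 580.0 g; water: 1536.0 g; white rice: 518.0 g; diced onion: 0.9 kg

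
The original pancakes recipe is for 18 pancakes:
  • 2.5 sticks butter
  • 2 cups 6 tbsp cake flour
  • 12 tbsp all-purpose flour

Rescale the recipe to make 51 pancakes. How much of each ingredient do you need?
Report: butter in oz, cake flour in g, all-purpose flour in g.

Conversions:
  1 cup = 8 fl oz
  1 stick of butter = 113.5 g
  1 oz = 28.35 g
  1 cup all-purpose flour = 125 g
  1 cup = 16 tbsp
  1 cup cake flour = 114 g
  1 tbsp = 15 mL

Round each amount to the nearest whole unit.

Scaling factor: 51/18 = 17/6.
butter: 2.5 stick × 17/6 × 113.5 g/stick ÷ 28.35 g/oz ≈ 28 oz
cake flour: (2 cup + 6 tbsp = 2.375 cup) × 17/6 × 114 g/cup ≈ 767 g
all-purpose flour: 12 tbsp × 17/6 ÷ 16 tbsp/cup × 125 g/cup ≈ 266 g

butter: 28 oz; cake flour: 767 g; all-purpose flour: 266 g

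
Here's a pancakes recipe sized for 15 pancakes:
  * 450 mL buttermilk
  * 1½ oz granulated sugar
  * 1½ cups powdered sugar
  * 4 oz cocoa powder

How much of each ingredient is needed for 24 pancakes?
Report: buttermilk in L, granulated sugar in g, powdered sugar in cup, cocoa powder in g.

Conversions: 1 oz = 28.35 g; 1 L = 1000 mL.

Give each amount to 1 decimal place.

buttermilk: 0.7 L; granulated sugar: 68.0 g; powdered sugar: 2.4 cup; cocoa powder: 181.4 g

Scaling factor: 24/15 = 8/5 = 1.6.
buttermilk: 450 mL × 8/5 ÷ 1000 mL/L ≈ 0.7 L
granulated sugar: 1.5 oz × 8/5 × 28.35 g/oz ≈ 68.0 g
powdered sugar: 1.5 cup × 8/5 = 2.4 cup
cocoa powder: 4 oz × 8/5 × 28.35 g/oz ≈ 181.4 g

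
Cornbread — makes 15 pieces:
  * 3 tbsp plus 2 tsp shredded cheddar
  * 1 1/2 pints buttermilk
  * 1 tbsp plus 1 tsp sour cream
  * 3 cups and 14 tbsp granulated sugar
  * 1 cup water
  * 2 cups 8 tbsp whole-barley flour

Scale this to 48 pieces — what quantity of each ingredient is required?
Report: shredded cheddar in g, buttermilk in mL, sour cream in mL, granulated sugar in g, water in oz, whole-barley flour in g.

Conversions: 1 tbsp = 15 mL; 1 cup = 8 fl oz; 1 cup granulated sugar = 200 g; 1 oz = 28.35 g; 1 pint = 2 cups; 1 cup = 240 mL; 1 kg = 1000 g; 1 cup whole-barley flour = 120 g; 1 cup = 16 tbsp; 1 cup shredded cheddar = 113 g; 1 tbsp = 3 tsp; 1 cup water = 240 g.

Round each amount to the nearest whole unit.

Scaling factor: 48/15 = 16/5 = 3.2.
shredded cheddar: (3 tbsp + 2 tsp = 11/3 tbsp) × 16/5 ÷ 16 tbsp/cup × 113 g/cup ≈ 83 g
buttermilk: 1.5 pint × 16/5 × 2 cup/pint × 240 mL/cup = 2304 mL
sour cream: (1 tbsp + 1 tsp = 4/3 tbsp) × 16/5 × 15 mL/tbsp = 64 mL
granulated sugar: (3 cup + 14 tbsp = 3.875 cup) × 16/5 × 200 g/cup = 2480 g
water: 1 cup × 16/5 × 240 g/cup ÷ 28.35 g/oz ≈ 27 oz
whole-barley flour: (2 cup + 8 tbsp = 2.5 cup) × 16/5 × 120 g/cup = 960 g

shredded cheddar: 83 g; buttermilk: 2304 mL; sour cream: 64 mL; granulated sugar: 2480 g; water: 27 oz; whole-barley flour: 960 g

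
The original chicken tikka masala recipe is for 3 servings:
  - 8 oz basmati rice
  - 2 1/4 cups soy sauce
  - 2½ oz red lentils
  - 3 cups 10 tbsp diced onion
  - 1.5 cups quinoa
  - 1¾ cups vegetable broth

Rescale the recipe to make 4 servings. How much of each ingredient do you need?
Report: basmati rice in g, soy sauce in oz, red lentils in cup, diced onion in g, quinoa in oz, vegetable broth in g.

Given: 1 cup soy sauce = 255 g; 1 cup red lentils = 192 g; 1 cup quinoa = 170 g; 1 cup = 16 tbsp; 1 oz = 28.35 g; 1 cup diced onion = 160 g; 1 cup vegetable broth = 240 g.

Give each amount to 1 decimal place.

basmati rice: 302.4 g; soy sauce: 27.0 oz; red lentils: 0.5 cup; diced onion: 773.3 g; quinoa: 12.0 oz; vegetable broth: 560.0 g

Scaling factor: 4/3.
basmati rice: 8 oz × 4/3 × 28.35 g/oz = 302.4 g
soy sauce: 2.25 cup × 4/3 × 255 g/cup ÷ 28.35 g/oz ≈ 27.0 oz
red lentils: 2.5 oz × 4/3 × 28.35 g/oz ÷ 192 g/cup ≈ 0.5 cup
diced onion: (3 cup + 10 tbsp = 3.625 cup) × 4/3 × 160 g/cup ≈ 773.3 g
quinoa: 1.5 cup × 4/3 × 170 g/cup ÷ 28.35 g/oz ≈ 12.0 oz
vegetable broth: 1.75 cup × 4/3 × 240 g/cup = 560.0 g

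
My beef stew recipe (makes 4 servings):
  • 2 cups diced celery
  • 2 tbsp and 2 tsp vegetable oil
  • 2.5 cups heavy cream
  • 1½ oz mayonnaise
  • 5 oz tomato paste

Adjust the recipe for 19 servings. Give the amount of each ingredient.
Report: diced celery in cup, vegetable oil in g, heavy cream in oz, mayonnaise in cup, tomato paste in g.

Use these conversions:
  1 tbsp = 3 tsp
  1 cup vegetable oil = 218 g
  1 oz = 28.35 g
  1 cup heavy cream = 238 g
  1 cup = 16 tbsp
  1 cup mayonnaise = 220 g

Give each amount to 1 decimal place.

Scaling factor: 19/4 = 4.75.
diced celery: 2 cup × 19/4 = 9.5 cup
vegetable oil: (2 tbsp + 2 tsp = 8/3 tbsp) × 19/4 ÷ 16 tbsp/cup × 218 g/cup ≈ 172.6 g
heavy cream: 2.5 cup × 19/4 × 238 g/cup ÷ 28.35 g/oz ≈ 99.7 oz
mayonnaise: 1.5 oz × 19/4 × 28.35 g/oz ÷ 220 g/cup ≈ 0.9 cup
tomato paste: 5 oz × 19/4 × 28.35 g/oz ≈ 673.3 g

diced celery: 9.5 cup; vegetable oil: 172.6 g; heavy cream: 99.7 oz; mayonnaise: 0.9 cup; tomato paste: 673.3 g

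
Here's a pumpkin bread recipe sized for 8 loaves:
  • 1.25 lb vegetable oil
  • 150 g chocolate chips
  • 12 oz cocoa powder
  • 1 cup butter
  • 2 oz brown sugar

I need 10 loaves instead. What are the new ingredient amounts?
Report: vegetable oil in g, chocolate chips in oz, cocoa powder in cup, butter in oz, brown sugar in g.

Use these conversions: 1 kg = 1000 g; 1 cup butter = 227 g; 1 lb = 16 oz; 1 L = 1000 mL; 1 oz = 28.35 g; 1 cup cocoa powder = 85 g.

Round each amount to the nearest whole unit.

Scaling factor: 10/8 = 5/4 = 1.25.
vegetable oil: 1.25 lb × 5/4 × 16 oz/lb × 28.35 g/oz ≈ 709 g
chocolate chips: 150 g × 5/4 ÷ 28.35 g/oz ≈ 7 oz
cocoa powder: 12 oz × 5/4 × 28.35 g/oz ÷ 85 g/cup ≈ 5 cup
butter: 1 cup × 5/4 × 227 g/cup ÷ 28.35 g/oz ≈ 10 oz
brown sugar: 2 oz × 5/4 × 28.35 g/oz ≈ 71 g

vegetable oil: 709 g; chocolate chips: 7 oz; cocoa powder: 5 cup; butter: 10 oz; brown sugar: 71 g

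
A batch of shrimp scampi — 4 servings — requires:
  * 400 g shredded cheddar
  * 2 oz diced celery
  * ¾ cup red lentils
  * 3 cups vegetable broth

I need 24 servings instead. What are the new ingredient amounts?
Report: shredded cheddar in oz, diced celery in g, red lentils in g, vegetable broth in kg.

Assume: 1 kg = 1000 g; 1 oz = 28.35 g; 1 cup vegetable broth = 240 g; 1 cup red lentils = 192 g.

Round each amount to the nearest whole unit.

Scaling factor: 24/4 = 6.
shredded cheddar: 400 g × 6 ÷ 28.35 g/oz ≈ 85 oz
diced celery: 2 oz × 6 × 28.35 g/oz ≈ 340 g
red lentils: 0.75 cup × 6 × 192 g/cup = 864 g
vegetable broth: 3 cup × 6 × 240 g/cup ÷ 1000 g/kg ≈ 4 kg

shredded cheddar: 85 oz; diced celery: 340 g; red lentils: 864 g; vegetable broth: 4 kg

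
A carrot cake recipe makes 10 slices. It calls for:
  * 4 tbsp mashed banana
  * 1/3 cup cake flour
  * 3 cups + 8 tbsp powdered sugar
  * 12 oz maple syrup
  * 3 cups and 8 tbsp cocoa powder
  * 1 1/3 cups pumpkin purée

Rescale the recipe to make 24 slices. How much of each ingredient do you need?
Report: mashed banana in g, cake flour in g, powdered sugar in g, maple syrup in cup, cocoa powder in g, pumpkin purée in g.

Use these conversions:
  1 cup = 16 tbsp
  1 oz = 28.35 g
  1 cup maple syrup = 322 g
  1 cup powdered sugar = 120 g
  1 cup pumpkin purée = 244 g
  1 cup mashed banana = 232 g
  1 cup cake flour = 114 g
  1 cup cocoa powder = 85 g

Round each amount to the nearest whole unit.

mashed banana: 139 g; cake flour: 91 g; powdered sugar: 1008 g; maple syrup: 3 cup; cocoa powder: 714 g; pumpkin purée: 781 g

Scaling factor: 24/10 = 12/5 = 2.4.
mashed banana: 4 tbsp × 12/5 ÷ 16 tbsp/cup × 232 g/cup ≈ 139 g
cake flour: 1/3 cup × 12/5 × 114 g/cup ≈ 91 g
powdered sugar: (3 cup + 8 tbsp = 3.5 cup) × 12/5 × 120 g/cup = 1008 g
maple syrup: 12 oz × 12/5 × 28.35 g/oz ÷ 322 g/cup ≈ 3 cup
cocoa powder: (3 cup + 8 tbsp = 3.5 cup) × 12/5 × 85 g/cup = 714 g
pumpkin purée: 4/3 cup × 12/5 × 244 g/cup ≈ 781 g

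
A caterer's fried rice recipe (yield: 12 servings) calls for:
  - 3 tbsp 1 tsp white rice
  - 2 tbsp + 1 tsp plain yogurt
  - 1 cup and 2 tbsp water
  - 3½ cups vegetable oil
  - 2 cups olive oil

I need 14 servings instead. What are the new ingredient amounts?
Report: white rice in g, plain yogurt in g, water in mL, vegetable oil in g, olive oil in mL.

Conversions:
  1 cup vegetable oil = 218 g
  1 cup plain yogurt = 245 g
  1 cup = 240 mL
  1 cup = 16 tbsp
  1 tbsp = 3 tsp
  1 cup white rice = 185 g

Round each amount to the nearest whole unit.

Scaling factor: 14/12 = 7/6.
white rice: (3 tbsp + 1 tsp = 10/3 tbsp) × 7/6 ÷ 16 tbsp/cup × 185 g/cup ≈ 45 g
plain yogurt: (2 tbsp + 1 tsp = 7/3 tbsp) × 7/6 ÷ 16 tbsp/cup × 245 g/cup ≈ 42 g
water: (1 cup + 2 tbsp = 1.125 cup) × 7/6 × 240 mL/cup = 315 mL
vegetable oil: 3.5 cup × 7/6 × 218 g/cup ≈ 890 g
olive oil: 2 cup × 7/6 × 240 mL/cup = 560 mL

white rice: 45 g; plain yogurt: 42 g; water: 315 mL; vegetable oil: 890 g; olive oil: 560 mL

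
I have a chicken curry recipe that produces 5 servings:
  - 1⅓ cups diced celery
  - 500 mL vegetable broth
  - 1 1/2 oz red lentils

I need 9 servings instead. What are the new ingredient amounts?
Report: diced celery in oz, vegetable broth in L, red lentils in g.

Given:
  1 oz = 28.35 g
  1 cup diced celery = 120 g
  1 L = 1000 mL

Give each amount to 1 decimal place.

diced celery: 10.2 oz; vegetable broth: 0.9 L; red lentils: 76.5 g

Scaling factor: 9/5 = 1.8.
diced celery: 4/3 cup × 9/5 × 120 g/cup ÷ 28.35 g/oz ≈ 10.2 oz
vegetable broth: 500 mL × 9/5 ÷ 1000 mL/L = 0.9 L
red lentils: 1.5 oz × 9/5 × 28.35 g/oz ≈ 76.5 g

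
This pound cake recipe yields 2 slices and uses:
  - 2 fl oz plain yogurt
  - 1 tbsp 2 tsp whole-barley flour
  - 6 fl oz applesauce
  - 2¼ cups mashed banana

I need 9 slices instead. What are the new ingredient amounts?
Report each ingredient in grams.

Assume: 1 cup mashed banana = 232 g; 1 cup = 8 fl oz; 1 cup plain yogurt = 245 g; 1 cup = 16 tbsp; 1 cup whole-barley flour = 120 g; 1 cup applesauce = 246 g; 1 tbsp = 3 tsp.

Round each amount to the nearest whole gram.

Scaling factor: 9/2 = 4.5.
plain yogurt: 2 fl oz × 9/2 ÷ 8 fl oz/cup × 245 g/cup ≈ 276 g
whole-barley flour: (1 tbsp + 2 tsp = 5/3 tbsp) × 9/2 ÷ 16 tbsp/cup × 120 g/cup ≈ 56 g
applesauce: 6 fl oz × 9/2 ÷ 8 fl oz/cup × 246 g/cup ≈ 830 g
mashed banana: 2.25 cup × 9/2 × 232 g/cup = 2349 g

plain yogurt: 276 g; whole-barley flour: 56 g; applesauce: 830 g; mashed banana: 2349 g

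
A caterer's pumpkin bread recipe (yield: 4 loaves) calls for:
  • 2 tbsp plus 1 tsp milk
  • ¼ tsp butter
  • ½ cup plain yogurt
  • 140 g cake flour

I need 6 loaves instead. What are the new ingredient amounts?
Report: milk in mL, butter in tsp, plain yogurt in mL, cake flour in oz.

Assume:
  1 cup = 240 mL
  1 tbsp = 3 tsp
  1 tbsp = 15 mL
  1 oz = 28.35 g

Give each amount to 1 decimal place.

milk: 52.5 mL; butter: 0.4 tsp; plain yogurt: 180.0 mL; cake flour: 7.4 oz

Scaling factor: 6/4 = 3/2 = 1.5.
milk: (2 tbsp + 1 tsp = 7/3 tbsp) × 3/2 × 15 mL/tbsp = 52.5 mL
butter: 0.25 tsp × 3/2 ≈ 0.4 tsp
plain yogurt: 0.5 cup × 3/2 × 240 mL/cup = 180.0 mL
cake flour: 140 g × 3/2 ÷ 28.35 g/oz ≈ 7.4 oz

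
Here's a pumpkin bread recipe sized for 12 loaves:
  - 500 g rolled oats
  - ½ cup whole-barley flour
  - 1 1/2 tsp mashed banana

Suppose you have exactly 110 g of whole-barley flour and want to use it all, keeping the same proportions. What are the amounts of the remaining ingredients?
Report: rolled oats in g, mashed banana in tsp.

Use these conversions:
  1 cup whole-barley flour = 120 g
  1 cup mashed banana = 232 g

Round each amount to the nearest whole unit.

rolled oats: 917 g; mashed banana: 3 tsp

The original recipe has 60 g of whole-barley flour, so the scaling factor is 110 ÷ 60 = 11/6.
rolled oats: 500 g × 11/6 ≈ 917 g
mashed banana: 1.5 tsp × 11/6 ≈ 3 tsp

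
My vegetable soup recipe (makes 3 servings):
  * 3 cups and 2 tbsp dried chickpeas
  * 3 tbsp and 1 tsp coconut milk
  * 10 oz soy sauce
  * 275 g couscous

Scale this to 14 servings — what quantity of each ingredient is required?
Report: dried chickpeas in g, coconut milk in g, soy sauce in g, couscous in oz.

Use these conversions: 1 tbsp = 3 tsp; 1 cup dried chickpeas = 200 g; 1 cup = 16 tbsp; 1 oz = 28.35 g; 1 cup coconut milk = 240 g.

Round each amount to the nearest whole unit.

dried chickpeas: 2917 g; coconut milk: 233 g; soy sauce: 1323 g; couscous: 45 oz

Scaling factor: 14/3.
dried chickpeas: (3 cup + 2 tbsp = 3.125 cup) × 14/3 × 200 g/cup ≈ 2917 g
coconut milk: (3 tbsp + 1 tsp = 10/3 tbsp) × 14/3 ÷ 16 tbsp/cup × 240 g/cup ≈ 233 g
soy sauce: 10 oz × 14/3 × 28.35 g/oz = 1323 g
couscous: 275 g × 14/3 ÷ 28.35 g/oz ≈ 45 oz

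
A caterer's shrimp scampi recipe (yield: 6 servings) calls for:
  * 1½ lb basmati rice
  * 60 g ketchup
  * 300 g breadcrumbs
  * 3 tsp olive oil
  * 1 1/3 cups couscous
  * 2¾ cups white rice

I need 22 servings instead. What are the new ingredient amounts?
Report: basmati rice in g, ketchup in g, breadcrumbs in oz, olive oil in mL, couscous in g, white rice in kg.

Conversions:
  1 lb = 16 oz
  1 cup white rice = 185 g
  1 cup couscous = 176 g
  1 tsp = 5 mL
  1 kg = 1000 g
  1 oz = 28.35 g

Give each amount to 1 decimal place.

basmati rice: 2494.8 g; ketchup: 220.0 g; breadcrumbs: 38.8 oz; olive oil: 55.0 mL; couscous: 860.4 g; white rice: 1.9 kg

Scaling factor: 22/6 = 11/3.
basmati rice: 1.5 lb × 11/3 × 16 oz/lb × 28.35 g/oz = 2494.8 g
ketchup: 60 g × 11/3 = 220.0 g
breadcrumbs: 300 g × 11/3 ÷ 28.35 g/oz ≈ 38.8 oz
olive oil: 3 tsp × 11/3 × 5 mL/tsp = 55.0 mL
couscous: 4/3 cup × 11/3 × 176 g/cup ≈ 860.4 g
white rice: 2.75 cup × 11/3 × 185 g/cup ÷ 1000 g/kg ≈ 1.9 kg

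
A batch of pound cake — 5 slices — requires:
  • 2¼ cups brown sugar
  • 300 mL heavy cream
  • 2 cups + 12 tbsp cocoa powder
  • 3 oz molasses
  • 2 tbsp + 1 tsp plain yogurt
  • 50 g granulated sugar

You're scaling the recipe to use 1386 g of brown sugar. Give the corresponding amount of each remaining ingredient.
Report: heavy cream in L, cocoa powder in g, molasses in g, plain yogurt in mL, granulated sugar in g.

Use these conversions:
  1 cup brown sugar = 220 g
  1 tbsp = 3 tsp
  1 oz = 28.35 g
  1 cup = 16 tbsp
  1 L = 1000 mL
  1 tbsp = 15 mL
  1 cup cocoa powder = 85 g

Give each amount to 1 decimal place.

The original recipe has 495 g of brown sugar, so the scaling factor is 1386 ÷ 495 = 14/5 = 2.8.
heavy cream: 300 mL × 14/5 ÷ 1000 mL/L ≈ 0.8 L
cocoa powder: (2 cup + 12 tbsp = 2.75 cup) × 14/5 × 85 g/cup = 654.5 g
molasses: 3 oz × 14/5 × 28.35 g/oz ≈ 238.1 g
plain yogurt: (2 tbsp + 1 tsp = 7/3 tbsp) × 14/5 × 15 mL/tbsp = 98.0 mL
granulated sugar: 50 g × 14/5 = 140.0 g

heavy cream: 0.8 L; cocoa powder: 654.5 g; molasses: 238.1 g; plain yogurt: 98.0 mL; granulated sugar: 140.0 g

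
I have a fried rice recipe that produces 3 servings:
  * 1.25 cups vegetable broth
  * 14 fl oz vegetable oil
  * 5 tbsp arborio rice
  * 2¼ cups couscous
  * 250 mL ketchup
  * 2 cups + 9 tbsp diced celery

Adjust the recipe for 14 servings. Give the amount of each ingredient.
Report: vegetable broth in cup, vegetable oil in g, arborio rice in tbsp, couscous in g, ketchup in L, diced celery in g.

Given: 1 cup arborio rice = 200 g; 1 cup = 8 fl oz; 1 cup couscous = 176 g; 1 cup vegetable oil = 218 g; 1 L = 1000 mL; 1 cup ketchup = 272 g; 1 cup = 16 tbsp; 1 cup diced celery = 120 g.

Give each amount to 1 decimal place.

vegetable broth: 5.8 cup; vegetable oil: 1780.3 g; arborio rice: 23.3 tbsp; couscous: 1848.0 g; ketchup: 1.2 L; diced celery: 1435.0 g

Scaling factor: 14/3.
vegetable broth: 1.25 cup × 14/3 ≈ 5.8 cup
vegetable oil: 14 fl oz × 14/3 ÷ 8 fl oz/cup × 218 g/cup ≈ 1780.3 g
arborio rice: 5 tbsp × 14/3 ≈ 23.3 tbsp
couscous: 2.25 cup × 14/3 × 176 g/cup = 1848.0 g
ketchup: 250 mL × 14/3 ÷ 1000 mL/L ≈ 1.2 L
diced celery: (2 cup + 9 tbsp = 2.5625 cup) × 14/3 × 120 g/cup = 1435.0 g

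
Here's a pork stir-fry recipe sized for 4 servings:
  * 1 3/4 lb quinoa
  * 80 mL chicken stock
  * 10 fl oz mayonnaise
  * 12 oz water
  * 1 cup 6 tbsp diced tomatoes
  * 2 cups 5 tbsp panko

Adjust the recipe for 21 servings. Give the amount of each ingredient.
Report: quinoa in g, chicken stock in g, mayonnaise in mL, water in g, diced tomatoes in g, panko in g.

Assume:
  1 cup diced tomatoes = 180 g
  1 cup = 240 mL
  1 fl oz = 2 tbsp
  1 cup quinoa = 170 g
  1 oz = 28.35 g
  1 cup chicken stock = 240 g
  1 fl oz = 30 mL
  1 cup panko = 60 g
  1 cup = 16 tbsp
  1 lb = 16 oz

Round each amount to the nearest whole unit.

quinoa: 4167 g; chicken stock: 420 g; mayonnaise: 1575 mL; water: 1786 g; diced tomatoes: 1299 g; panko: 728 g

Scaling factor: 21/4 = 5.25.
quinoa: 1.75 lb × 21/4 × 16 oz/lb × 28.35 g/oz ≈ 4167 g
chicken stock: 80 mL × 21/4 ÷ 240 mL/cup × 240 g/cup = 420 g
mayonnaise: 10 fl oz × 21/4 × 30 mL/fl oz = 1575 mL
water: 12 oz × 21/4 × 28.35 g/oz ≈ 1786 g
diced tomatoes: (1 cup + 6 tbsp = 1.375 cup) × 21/4 × 180 g/cup ≈ 1299 g
panko: (2 cup + 5 tbsp = 2.3125 cup) × 21/4 × 60 g/cup ≈ 728 g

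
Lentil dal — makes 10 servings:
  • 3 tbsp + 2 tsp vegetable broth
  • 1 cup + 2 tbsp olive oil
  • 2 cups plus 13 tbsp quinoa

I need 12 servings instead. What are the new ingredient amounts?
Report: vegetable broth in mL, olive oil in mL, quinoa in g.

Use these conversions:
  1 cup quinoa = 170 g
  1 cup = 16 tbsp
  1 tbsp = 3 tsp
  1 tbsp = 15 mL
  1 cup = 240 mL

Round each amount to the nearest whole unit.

vegetable broth: 66 mL; olive oil: 324 mL; quinoa: 574 g

Scaling factor: 12/10 = 6/5 = 1.2.
vegetable broth: (3 tbsp + 2 tsp = 11/3 tbsp) × 6/5 × 15 mL/tbsp = 66 mL
olive oil: (1 cup + 2 tbsp = 1.125 cup) × 6/5 × 240 mL/cup = 324 mL
quinoa: (2 cup + 13 tbsp = 2.8125 cup) × 6/5 × 170 g/cup ≈ 574 g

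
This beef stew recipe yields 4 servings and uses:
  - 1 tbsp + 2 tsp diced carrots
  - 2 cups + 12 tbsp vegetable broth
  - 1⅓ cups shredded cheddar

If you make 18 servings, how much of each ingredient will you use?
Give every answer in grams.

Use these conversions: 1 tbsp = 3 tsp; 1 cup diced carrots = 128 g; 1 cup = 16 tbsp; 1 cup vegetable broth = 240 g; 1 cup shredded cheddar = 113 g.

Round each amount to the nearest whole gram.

diced carrots: 60 g; vegetable broth: 2970 g; shredded cheddar: 678 g

Scaling factor: 18/4 = 9/2 = 4.5.
diced carrots: (1 tbsp + 2 tsp = 5/3 tbsp) × 9/2 ÷ 16 tbsp/cup × 128 g/cup = 60 g
vegetable broth: (2 cup + 12 tbsp = 2.75 cup) × 9/2 × 240 g/cup = 2970 g
shredded cheddar: 4/3 cup × 9/2 × 113 g/cup = 678 g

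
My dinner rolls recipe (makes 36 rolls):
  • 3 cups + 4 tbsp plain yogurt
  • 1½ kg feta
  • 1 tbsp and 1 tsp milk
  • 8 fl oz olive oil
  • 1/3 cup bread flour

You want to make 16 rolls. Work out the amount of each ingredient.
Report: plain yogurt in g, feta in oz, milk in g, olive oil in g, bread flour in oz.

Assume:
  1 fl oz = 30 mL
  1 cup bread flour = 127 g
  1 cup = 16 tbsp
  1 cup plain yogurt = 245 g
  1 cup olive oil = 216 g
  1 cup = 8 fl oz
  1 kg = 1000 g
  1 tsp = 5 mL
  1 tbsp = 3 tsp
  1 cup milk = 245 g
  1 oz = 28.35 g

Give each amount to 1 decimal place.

plain yogurt: 353.9 g; feta: 23.5 oz; milk: 9.1 g; olive oil: 96.0 g; bread flour: 0.7 oz

Scaling factor: 16/36 = 4/9.
plain yogurt: (3 cup + 4 tbsp = 3.25 cup) × 4/9 × 245 g/cup ≈ 353.9 g
feta: 1.5 kg × 4/9 × 1000 g/kg ÷ 28.35 g/oz ≈ 23.5 oz
milk: (1 tbsp + 1 tsp = 4/3 tbsp) × 4/9 ÷ 16 tbsp/cup × 245 g/cup ≈ 9.1 g
olive oil: 8 fl oz × 4/9 ÷ 8 fl oz/cup × 216 g/cup = 96.0 g
bread flour: 1/3 cup × 4/9 × 127 g/cup ÷ 28.35 g/oz ≈ 0.7 oz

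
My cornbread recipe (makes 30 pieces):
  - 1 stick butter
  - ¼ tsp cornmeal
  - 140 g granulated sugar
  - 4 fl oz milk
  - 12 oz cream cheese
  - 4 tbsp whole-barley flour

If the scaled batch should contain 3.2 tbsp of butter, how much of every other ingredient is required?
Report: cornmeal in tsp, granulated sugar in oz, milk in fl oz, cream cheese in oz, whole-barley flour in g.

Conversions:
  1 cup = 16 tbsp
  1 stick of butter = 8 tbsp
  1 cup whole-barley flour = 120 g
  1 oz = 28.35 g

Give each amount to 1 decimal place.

The original recipe has 8 tbsp of butter, so the scaling factor is 3.2 ÷ 8 = 2/5 = 0.4.
cornmeal: 0.25 tsp × 2/5 = 0.1 tsp
granulated sugar: 140 g × 2/5 ÷ 28.35 g/oz ≈ 2.0 oz
milk: 4 fl oz × 2/5 = 1.6 fl oz
cream cheese: 12 oz × 2/5 = 4.8 oz
whole-barley flour: 4 tbsp × 2/5 ÷ 16 tbsp/cup × 120 g/cup = 12.0 g

cornmeal: 0.1 tsp; granulated sugar: 2.0 oz; milk: 1.6 fl oz; cream cheese: 4.8 oz; whole-barley flour: 12.0 g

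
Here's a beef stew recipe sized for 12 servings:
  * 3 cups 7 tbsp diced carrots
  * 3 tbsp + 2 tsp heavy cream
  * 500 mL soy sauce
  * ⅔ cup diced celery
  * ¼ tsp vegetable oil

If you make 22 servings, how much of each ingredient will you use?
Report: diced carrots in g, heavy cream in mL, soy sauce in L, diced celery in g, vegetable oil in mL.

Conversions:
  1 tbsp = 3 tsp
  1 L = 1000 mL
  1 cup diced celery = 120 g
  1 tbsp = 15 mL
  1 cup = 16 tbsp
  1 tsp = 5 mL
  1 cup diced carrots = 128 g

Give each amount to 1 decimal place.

diced carrots: 806.7 g; heavy cream: 100.8 mL; soy sauce: 0.9 L; diced celery: 146.7 g; vegetable oil: 2.3 mL

Scaling factor: 22/12 = 11/6.
diced carrots: (3 cup + 7 tbsp = 3.4375 cup) × 11/6 × 128 g/cup ≈ 806.7 g
heavy cream: (3 tbsp + 2 tsp = 11/3 tbsp) × 11/6 × 15 mL/tbsp ≈ 100.8 mL
soy sauce: 500 mL × 11/6 ÷ 1000 mL/L ≈ 0.9 L
diced celery: 2/3 cup × 11/6 × 120 g/cup ≈ 146.7 g
vegetable oil: 0.25 tsp × 11/6 × 5 mL/tsp ≈ 2.3 mL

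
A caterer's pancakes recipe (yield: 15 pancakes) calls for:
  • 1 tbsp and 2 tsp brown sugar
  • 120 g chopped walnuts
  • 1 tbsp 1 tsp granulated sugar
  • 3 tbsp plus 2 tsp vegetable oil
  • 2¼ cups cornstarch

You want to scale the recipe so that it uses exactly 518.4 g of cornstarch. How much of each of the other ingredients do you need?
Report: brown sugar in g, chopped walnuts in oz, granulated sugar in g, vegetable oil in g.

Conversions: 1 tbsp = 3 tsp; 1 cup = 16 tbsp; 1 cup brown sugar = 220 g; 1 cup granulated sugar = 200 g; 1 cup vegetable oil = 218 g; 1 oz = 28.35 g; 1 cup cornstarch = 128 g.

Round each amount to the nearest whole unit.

The original recipe has 288 g of cornstarch, so the scaling factor is 518.4 ÷ 288 = 9/5 = 1.8.
brown sugar: (1 tbsp + 2 tsp = 5/3 tbsp) × 9/5 ÷ 16 tbsp/cup × 220 g/cup ≈ 41 g
chopped walnuts: 120 g × 9/5 ÷ 28.35 g/oz ≈ 8 oz
granulated sugar: (1 tbsp + 1 tsp = 4/3 tbsp) × 9/5 ÷ 16 tbsp/cup × 200 g/cup = 30 g
vegetable oil: (3 tbsp + 2 tsp = 11/3 tbsp) × 9/5 ÷ 16 tbsp/cup × 218 g/cup ≈ 90 g

brown sugar: 41 g; chopped walnuts: 8 oz; granulated sugar: 30 g; vegetable oil: 90 g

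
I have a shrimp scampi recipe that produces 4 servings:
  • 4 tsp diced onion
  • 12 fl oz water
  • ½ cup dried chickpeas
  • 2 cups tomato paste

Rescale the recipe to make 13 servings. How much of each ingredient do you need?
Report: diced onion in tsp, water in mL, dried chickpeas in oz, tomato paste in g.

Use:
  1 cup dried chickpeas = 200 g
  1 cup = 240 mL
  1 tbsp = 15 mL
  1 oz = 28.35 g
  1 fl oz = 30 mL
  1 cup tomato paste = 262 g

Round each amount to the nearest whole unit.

Scaling factor: 13/4 = 3.25.
diced onion: 4 tsp × 13/4 = 13 tsp
water: 12 fl oz × 13/4 × 30 mL/fl oz = 1170 mL
dried chickpeas: 0.5 cup × 13/4 × 200 g/cup ÷ 28.35 g/oz ≈ 11 oz
tomato paste: 2 cup × 13/4 × 262 g/cup = 1703 g

diced onion: 13 tsp; water: 1170 mL; dried chickpeas: 11 oz; tomato paste: 1703 g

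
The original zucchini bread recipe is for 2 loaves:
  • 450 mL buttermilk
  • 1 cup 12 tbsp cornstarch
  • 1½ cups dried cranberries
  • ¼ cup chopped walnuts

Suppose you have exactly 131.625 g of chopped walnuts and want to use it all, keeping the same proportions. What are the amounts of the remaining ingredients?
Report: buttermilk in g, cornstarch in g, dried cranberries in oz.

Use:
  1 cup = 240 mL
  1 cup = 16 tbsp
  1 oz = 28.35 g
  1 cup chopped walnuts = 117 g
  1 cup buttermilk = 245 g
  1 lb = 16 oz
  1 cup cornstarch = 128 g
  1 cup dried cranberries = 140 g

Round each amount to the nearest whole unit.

buttermilk: 2067 g; cornstarch: 1008 g; dried cranberries: 33 oz

The original recipe has 29.25 g of chopped walnuts, so the scaling factor is 131.625 ÷ 29.25 = 9/2 = 4.5.
buttermilk: 450 mL × 9/2 ÷ 240 mL/cup × 245 g/cup ≈ 2067 g
cornstarch: (1 cup + 12 tbsp = 1.75 cup) × 9/2 × 128 g/cup = 1008 g
dried cranberries: 1.5 cup × 9/2 × 140 g/cup ÷ 28.35 g/oz ≈ 33 oz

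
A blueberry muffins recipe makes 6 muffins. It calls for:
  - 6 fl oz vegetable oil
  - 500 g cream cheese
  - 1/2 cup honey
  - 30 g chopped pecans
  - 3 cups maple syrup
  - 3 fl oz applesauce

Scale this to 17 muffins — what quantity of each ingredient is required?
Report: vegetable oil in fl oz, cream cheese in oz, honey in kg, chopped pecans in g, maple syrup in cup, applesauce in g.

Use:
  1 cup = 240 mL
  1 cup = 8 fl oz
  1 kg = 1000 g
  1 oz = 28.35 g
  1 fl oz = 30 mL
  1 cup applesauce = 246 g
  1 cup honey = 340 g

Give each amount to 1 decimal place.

vegetable oil: 17.0 fl oz; cream cheese: 50.0 oz; honey: 0.5 kg; chopped pecans: 85.0 g; maple syrup: 8.5 cup; applesauce: 261.4 g

Scaling factor: 17/6.
vegetable oil: 6 fl oz × 17/6 = 17.0 fl oz
cream cheese: 500 g × 17/6 ÷ 28.35 g/oz ≈ 50.0 oz
honey: 0.5 cup × 17/6 × 340 g/cup ÷ 1000 g/kg ≈ 0.5 kg
chopped pecans: 30 g × 17/6 = 85.0 g
maple syrup: 3 cup × 17/6 = 8.5 cup
applesauce: 3 fl oz × 17/6 ÷ 8 fl oz/cup × 246 g/cup ≈ 261.4 g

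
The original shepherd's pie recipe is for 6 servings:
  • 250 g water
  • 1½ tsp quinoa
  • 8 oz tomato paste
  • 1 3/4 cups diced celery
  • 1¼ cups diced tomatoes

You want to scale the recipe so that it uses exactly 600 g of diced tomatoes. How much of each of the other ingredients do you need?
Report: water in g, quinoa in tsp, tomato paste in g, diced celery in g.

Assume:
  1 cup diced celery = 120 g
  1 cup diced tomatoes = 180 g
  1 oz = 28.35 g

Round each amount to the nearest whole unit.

water: 667 g; quinoa: 4 tsp; tomato paste: 605 g; diced celery: 560 g

The original recipe has 225 g of diced tomatoes, so the scaling factor is 600 ÷ 225 = 8/3.
water: 250 g × 8/3 ≈ 667 g
quinoa: 1.5 tsp × 8/3 = 4 tsp
tomato paste: 8 oz × 8/3 × 28.35 g/oz ≈ 605 g
diced celery: 1.75 cup × 8/3 × 120 g/cup = 560 g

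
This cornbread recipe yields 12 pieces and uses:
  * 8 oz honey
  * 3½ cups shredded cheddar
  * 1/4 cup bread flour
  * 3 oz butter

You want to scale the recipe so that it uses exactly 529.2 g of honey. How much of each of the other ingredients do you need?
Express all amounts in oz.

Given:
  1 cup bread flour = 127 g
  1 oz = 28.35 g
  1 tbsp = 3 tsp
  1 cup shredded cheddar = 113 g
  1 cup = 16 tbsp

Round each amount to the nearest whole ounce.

shredded cheddar: 33 oz; bread flour: 3 oz; butter: 7 oz

The original recipe has 226.8 g of honey, so the scaling factor is 529.2 ÷ 226.8 = 7/3.
shredded cheddar: 3.5 cup × 7/3 × 113 g/cup ÷ 28.35 g/oz ≈ 33 oz
bread flour: 0.25 cup × 7/3 × 127 g/cup ÷ 28.35 g/oz ≈ 3 oz
butter: 3 oz × 7/3 = 7 oz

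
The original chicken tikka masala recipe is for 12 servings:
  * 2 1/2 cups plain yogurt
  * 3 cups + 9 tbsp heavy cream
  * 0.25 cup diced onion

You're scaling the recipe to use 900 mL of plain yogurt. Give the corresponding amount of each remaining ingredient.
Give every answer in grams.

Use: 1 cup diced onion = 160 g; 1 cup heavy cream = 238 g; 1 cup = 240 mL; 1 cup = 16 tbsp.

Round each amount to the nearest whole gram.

The original recipe has 600 mL of plain yogurt, so the scaling factor is 900 ÷ 600 = 3/2 = 1.5.
heavy cream: (3 cup + 9 tbsp = 3.5625 cup) × 3/2 × 238 g/cup ≈ 1272 g
diced onion: 0.25 cup × 3/2 × 160 g/cup = 60 g

heavy cream: 1272 g; diced onion: 60 g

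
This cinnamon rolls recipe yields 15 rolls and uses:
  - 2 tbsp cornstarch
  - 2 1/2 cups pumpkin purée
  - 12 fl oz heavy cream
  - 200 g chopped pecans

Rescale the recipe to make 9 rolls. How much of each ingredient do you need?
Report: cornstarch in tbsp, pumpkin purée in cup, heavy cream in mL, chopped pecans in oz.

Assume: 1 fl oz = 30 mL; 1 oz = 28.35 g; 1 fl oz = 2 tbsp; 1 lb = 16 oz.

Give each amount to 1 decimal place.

Scaling factor: 9/15 = 3/5 = 0.6.
cornstarch: 2 tbsp × 3/5 = 1.2 tbsp
pumpkin purée: 2.5 cup × 3/5 = 1.5 cup
heavy cream: 12 fl oz × 3/5 × 30 mL/fl oz = 216.0 mL
chopped pecans: 200 g × 3/5 ÷ 28.35 g/oz ≈ 4.2 oz

cornstarch: 1.2 tbsp; pumpkin purée: 1.5 cup; heavy cream: 216.0 mL; chopped pecans: 4.2 oz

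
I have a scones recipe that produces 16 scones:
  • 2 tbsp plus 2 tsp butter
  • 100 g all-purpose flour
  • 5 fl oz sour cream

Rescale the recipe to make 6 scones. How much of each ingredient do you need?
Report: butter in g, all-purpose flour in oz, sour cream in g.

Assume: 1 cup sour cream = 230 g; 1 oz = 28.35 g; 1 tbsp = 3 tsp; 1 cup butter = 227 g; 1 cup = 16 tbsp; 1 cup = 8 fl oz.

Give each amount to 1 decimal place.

butter: 14.2 g; all-purpose flour: 1.3 oz; sour cream: 53.9 g

Scaling factor: 6/16 = 3/8 = 0.375.
butter: (2 tbsp + 2 tsp = 8/3 tbsp) × 3/8 ÷ 16 tbsp/cup × 227 g/cup ≈ 14.2 g
all-purpose flour: 100 g × 3/8 ÷ 28.35 g/oz ≈ 1.3 oz
sour cream: 5 fl oz × 3/8 ÷ 8 fl oz/cup × 230 g/cup ≈ 53.9 g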